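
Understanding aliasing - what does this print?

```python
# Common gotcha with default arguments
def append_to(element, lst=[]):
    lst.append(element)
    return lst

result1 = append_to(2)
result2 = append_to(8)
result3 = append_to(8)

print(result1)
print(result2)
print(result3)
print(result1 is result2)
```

Key concept: mutable default argument gotcha.
Step by step:
`result1 = append_to(2)` → result1 = [2]
`result2 = append_to(8)` → result1 = [2, 8] (same object as result2); result2 = [2, 8] (same object as result1)
`result3 = append_to(8)` → result1 = [2, 8, 8] (same object as result2, result3); result2 = [2, 8, 8] (same object as result1, result3); result3 = [2, 8, 8] (same object as result1, result2)
`print(result1)` → prints [2, 8, 8]
`print(result2)` → prints [2, 8, 8]
`print(result3)` → prints [2, 8, 8]
`print(result1 is result2)` → prints True

Answer:
[2, 8, 8]
[2, 8, 8]
[2, 8, 8]
True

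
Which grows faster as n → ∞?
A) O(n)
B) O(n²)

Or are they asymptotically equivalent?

O(n) vs O(n²): Higher order terms dominate.

Answer: B) O(n²) grows faster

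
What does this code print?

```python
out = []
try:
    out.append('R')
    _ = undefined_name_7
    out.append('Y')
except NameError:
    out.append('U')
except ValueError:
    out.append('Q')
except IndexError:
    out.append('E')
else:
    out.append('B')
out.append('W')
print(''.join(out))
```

Execution trace: 'R' (try body) → 'U' (except NameError) → 'W' (after the try/except). Output: RUW

Answer: RUW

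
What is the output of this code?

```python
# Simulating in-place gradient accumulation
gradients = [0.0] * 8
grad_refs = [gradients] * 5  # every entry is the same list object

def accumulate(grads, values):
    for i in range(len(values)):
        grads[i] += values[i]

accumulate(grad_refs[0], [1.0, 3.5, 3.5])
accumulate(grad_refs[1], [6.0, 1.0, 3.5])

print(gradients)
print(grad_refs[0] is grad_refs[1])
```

Key concept: gradient accumulation aliasing.
Step by step:
`gradients = [0.0] * 8` → gradients = [0.0, 0.0, 0.0, 0.0, 0.0, 0.0, 0.0, 0.0]
`grad_refs = [gradients] * 5` → grad_refs = [[0.0, 0.0, 0.0, 0.0, 0.0, 0.0, 0.0, 0.0], [0.0, 0.0, 0.0, 0.0, 0.0, 0.0, 0.0, 0.0], [0.0, 0.0, 0.0, 0.0, 0.0, 0.0, 0.0, 0.0], [0.0, 0.0, 0.0, 0.0, 0.0, 0.0, 0.0, 0.0], [0.0, 0.0, 0.0, 0.0, 0.0, 0.0, 0.0, 0.0]]
`accumulate(grad_refs[0], [1.0, 3.5, 3.5])` → gradients = [1.0, 3.5, 3.5, 0.0, 0.0, 0.0, 0.0, 0.0]; grad_refs = [[1.0, 3.5, 3.5, 0.0, 0.0, 0.0, 0.0, 0.0], [1.0, 3.5, 3.5, 0.0, 0.0, 0.0, 0.0, 0.0], [1.0, 3.5, 3.5, 0.0, 0.0, 0.0, 0.0, 0.0], [1.0, 3.5, 3.5, 0.0, 0.0, 0.0, 0.0, 0.0], [1.0, 3.5, 3.5, 0.0, 0.0, 0.0, 0.0, 0.0]]
`accumulate(grad_refs[1], [6.0, 1.0, 3.5])` → gradients = [7.0, 4.5, 7.0, 0.0, 0.0, 0.0, 0.0, 0.0]; grad_refs = [[7.0, 4.5, 7.0, 0.0, 0.0, 0.0, 0.0, 0.0], [7.0, 4.5, 7.0, 0.0, 0.0, 0.0, 0.0, 0.0], [7.0, 4.5, 7.0, 0.0, 0.0, 0.0, 0.0, 0.0], [7.0, 4.5, 7.0, 0.0, 0.0, 0.0, 0.0, 0.0], [7.0, 4.5, 7.0, 0.0, 0.0, 0.0, 0.0, 0.0]]
`print(gradients)` → prints [7.0, 4.5, 7.0, 0.0, 0.0, 0.0, 0.0, 0.0]
`print(grad_refs[0] is grad_refs[1])` → prints True

Answer:
[7.0, 4.5, 7.0, 0.0, 0.0, 0.0, 0.0, 0.0]
True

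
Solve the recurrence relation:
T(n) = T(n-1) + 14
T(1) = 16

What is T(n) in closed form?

Unrolling: T(n) = T(1) + 14·(n-1) = 16 + 14(n-1) = 14n + 2.

Answer: T(n) = 14n + 2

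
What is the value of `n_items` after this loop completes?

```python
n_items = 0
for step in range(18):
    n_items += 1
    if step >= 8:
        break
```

Loop breaks when step reaches 8, n_items is 9
`n_items` takes the values: 0 → 1 → 2 → 3 → 4 → 5 → 6 → 7 → 8 → 9

Answer: 9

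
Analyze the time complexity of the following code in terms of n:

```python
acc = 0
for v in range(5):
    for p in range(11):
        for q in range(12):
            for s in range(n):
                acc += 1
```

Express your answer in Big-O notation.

Each loop level contributes: 1 × 1 × 1 × n. Multiplying the contributions gives O(n).

Answer: O(n)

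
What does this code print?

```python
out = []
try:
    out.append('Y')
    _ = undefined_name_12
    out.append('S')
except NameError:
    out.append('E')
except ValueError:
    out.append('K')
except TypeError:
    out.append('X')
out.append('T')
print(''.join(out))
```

Execution trace: 'Y' (try body) → 'E' (except NameError) → 'T' (after the try/except). Output: YET

Answer: YET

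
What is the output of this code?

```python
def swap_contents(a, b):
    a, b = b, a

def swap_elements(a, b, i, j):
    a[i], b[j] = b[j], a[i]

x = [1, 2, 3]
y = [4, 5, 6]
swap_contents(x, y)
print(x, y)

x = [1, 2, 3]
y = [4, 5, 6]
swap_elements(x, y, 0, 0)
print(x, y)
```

Key concept: parameter rebinding vs mutation.
Step by step:
`x = [1, 2, 3]` → x = [1, 2, 3]
`y = [4, 5, 6]` → y = [4, 5, 6]
`swap_contents(x, y)` → no visible change to tracked variables
`print(x, y)` → prints [1, 2, 3] [4, 5, 6]
`x = [1, 2, 3]` → x = [1, 2, 3]
`y = [4, 5, 6]` → y = [4, 5, 6]
`swap_elements(x, y, 0, 0)` → x = [4, 2, 3]; y = [1, 5, 6]
`print(x, y)` → prints [4, 2, 3] [1, 5, 6]

Answer:
[1, 2, 3] [4, 5, 6]
[4, 2, 3] [1, 5, 6]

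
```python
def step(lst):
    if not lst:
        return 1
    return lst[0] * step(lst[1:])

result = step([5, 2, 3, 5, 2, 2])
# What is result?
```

Product over [5, 2, 3, 5, 2, 2] = 5 * 2 * 3 * 5 * 2 * 2 = 600

Answer: 600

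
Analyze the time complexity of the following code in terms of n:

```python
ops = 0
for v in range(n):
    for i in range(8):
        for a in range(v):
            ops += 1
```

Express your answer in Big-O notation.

Each loop level contributes: n × 1 × n. Multiplying the contributions gives O(n^2).

Answer: O(n^2)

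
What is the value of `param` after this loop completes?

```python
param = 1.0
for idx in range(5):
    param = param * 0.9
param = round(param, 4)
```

Exponential decay: 1.0 * 0.9^5
`param` takes the values: 1.0 → 0.9 → 0.81 → 0.729 → 0.6561 → 0.59049 → 0.5905

Answer: 0.5905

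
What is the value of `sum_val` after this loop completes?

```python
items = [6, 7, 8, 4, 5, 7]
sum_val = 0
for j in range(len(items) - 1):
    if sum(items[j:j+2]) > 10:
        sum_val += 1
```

Count windows with sum > 10
`sum_val` takes the values: 0 → 1 → 2 → 3 → 4

Answer: 4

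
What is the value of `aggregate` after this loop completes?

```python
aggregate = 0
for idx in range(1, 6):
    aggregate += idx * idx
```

Sum of squares 1² to 5² = 55
`aggregate` takes the values: 0 → 1 → 5 → 14 → 30 → 55

Answer: 55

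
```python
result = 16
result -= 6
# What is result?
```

Trace:
`result = 16` → result = 16
`result -= 6` → result = 10
So result = 10

Answer: 10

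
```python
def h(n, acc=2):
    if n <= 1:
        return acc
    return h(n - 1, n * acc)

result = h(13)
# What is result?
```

Accumulator trace (n, acc): (13, 2) -> (12, 26) -> (11, 312) -> (10, 3432) -> (9, 34320) -> (8, 308880) -> (7, 2471040) -> (6, 17297280) -> (5, 103783680) -> (4, 518918400) -> (3, 2075673600) -> (2, 6227020800) -> (1, 12454041600) -> return 12454041600

Answer: 12454041600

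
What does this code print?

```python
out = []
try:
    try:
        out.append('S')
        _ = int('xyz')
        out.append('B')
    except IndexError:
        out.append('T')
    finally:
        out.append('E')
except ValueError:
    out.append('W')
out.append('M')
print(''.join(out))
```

Execution trace: 'S' (try body) → 'E' (finally) → 'W' (outer except ValueError) → 'M' (after the try/except). Output: SEWM

Answer: SEWM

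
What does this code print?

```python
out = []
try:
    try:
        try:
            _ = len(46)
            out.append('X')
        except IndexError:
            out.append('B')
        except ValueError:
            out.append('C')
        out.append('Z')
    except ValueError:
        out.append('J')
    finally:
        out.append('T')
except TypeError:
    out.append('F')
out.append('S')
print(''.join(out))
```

Execution trace: 'T' (finally) → 'F' (outer except TypeError) → 'S' (after the try/except). Output: TFS

Answer: TFS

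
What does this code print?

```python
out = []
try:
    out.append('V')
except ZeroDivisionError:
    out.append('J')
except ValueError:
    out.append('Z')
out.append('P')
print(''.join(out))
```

Execution trace: 'V' (try body, no exception) → 'P' (after the try/except). Output: VP

Answer: VP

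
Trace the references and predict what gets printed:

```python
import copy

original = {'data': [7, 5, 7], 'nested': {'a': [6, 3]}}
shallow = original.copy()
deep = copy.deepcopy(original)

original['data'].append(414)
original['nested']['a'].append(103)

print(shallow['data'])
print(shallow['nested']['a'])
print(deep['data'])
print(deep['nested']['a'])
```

Key concept: comparing shallow vs deep copy.
Step by step:
`original = {'data': [7, 5, 7], 'nested': {'a': [6, 3]}}` → original = {'data': [7, 5, 7], 'nested': {'a': [6, 3]}}
`shallow = original.copy()` → shallow = {'data': [7, 5, 7], 'nested': {'a': [6, 3]}}
`deep = copy.deepcopy(original)` → deep = {'data': [7, 5, 7], 'nested': {'a': [6, 3]}}
`original['data'].append(414)` → original = {'data': [7, 5, 7, 414], 'nested': {'a': [6, 3]}}; shallow = {'data': [7, 5, 7, 414], 'nested': {'a': [6, 3]}}
`original['nested']['a'].append(103)` → original = {'data': [7, 5, 7, 414], 'nested': {'a': [6, 3, 103]}}; shallow = {'data': [7, 5, 7, 414], 'nested': {'a': [6, 3, 103]}}
`print(shallow['data'])` → prints [7, 5, 7, 414]
`print(shallow['nested']['a'])` → prints [6, 3, 103]
`print(deep['data'])` → prints [7, 5, 7]
`print(deep['nested']['a'])` → prints [6, 3]

Answer:
[7, 5, 7, 414]
[6, 3, 103]
[7, 5, 7]
[6, 3]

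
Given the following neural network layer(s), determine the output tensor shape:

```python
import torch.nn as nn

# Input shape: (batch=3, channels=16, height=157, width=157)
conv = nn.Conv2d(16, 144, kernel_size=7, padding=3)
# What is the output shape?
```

Input: (3, 16, 157, 157) -> Output: (3, 144, 157, 157)

Answer: (3, 144, 157, 157)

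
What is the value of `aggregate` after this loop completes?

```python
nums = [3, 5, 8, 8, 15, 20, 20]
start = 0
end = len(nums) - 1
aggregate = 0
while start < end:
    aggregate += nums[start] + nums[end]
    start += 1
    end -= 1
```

Sum of pairs from ends
`aggregate` takes the values: 0 → 23 → 48 → 71

Answer: 71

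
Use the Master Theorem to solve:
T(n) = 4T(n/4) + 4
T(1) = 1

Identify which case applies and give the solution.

a=4, b=4, f(n)=4. log_4(4) = 1. Since c=0 < 1, Case 1 applies: T(n) = Θ(n^log_b(a)) = O(n).

Answer: O(n) - Case 1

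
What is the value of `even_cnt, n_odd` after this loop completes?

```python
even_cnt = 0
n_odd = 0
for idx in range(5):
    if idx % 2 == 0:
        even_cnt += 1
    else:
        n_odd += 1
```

Count evens and odds in range(5)
`even_cnt, n_odd` takes the values: (0, 0) → (1, 0) → (1, 1) → (2, 1) → (2, 2) → (3, 2)

Answer: 3, 2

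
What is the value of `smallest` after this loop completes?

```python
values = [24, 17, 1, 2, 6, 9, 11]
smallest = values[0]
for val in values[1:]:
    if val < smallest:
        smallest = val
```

Minimum of [24, 17, 1, 2, 6, 9, 11]
`smallest` takes the values: 24 → 17 → 1

Answer: 1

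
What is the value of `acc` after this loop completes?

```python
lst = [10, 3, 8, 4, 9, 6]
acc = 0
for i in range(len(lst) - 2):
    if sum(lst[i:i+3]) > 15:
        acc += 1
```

Count windows with sum > 15
`acc` takes the values: 0 → 1 → 2 → 3

Answer: 3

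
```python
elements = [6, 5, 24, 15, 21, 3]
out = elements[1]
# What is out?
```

Trace:
`elements = [6, 5, 24, 15, 21, 3]` → elements = [6, 5, 24, 15, 21, 3]
`out = elements[1]` → out = 5
So out = 5

Answer: 5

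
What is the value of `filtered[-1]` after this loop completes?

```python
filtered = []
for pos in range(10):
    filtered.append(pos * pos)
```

Last element of squares 0 to 9
`filtered` takes the values: [] → [0] → [0, 1] → [0, 1, 4] → [0, 1, 4, 9] → [0, 1, 4, 9, 16] → [0, 1, 4, 9, 16, 25] → [0, 1, 4, 9, 16, 25, 36] → [0, 1, 4, 9, 16, 25, 36, 49] → [0, 1, 4, 9, 16, 25, 36, 49, 64] → [0, 1, 4, 9, 16, 25, 36, 49, 64, 81]
So `filtered[-1]` = 81

Answer: 81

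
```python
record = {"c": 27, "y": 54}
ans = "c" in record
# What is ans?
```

Trace:
`record = {"c": 27, "y": 54}` → record = {'c': 27, 'y': 54}
`ans = "c" in record` → ans = True
So ans = True

Answer: True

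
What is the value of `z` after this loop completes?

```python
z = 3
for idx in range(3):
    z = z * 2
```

Multiply by 2, 3 times: 3 * 2^3 = 24
`z` takes the values: 3 → 6 → 12 → 24

Answer: 24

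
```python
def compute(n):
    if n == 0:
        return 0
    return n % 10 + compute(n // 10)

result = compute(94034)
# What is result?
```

Sum of digits of 94034: 4 + 3 + 0 + 4 + 9 = 20

Answer: 20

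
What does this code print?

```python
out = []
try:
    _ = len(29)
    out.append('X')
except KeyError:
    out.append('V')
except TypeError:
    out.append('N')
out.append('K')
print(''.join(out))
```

Execution trace: 'N' (except TypeError) → 'K' (after the try/except). Output: NK

Answer: NK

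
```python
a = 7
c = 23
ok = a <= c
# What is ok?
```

Trace:
`a = 7` → a = 7
`c = 23` → c = 23
`ok = a <= c` → ok = True
So ok = True

Answer: True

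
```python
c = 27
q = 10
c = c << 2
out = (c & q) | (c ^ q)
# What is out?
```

Trace:
`c = 27` → c = 27
`q = 10` → q = 10
`c = c << 2` → c = 108
`out = (c & q) | (c ^ q)` → out = 110
So out = 110

Answer: 110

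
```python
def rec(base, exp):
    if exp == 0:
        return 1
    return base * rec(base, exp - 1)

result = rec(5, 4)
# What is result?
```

rec(5, 4) = 5 * 5 * 5 * 5 = 625

Answer: 625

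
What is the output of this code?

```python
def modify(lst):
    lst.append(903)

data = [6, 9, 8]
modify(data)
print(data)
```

Key concept: function modifies passed list.
Step by step:
`data = [6, 9, 8]` → data = [6, 9, 8]
`modify(data)` → data = [6, 9, 8, 903]
`print(data)` → prints [6, 9, 8, 903]

Answer: [6, 9, 8, 903]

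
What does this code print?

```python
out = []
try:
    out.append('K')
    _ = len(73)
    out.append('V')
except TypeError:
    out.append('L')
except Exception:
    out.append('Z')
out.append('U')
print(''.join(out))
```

Execution trace: 'K' (try body) → 'L' (except TypeError) → 'U' (after the try/except). Output: KLU

Answer: KLU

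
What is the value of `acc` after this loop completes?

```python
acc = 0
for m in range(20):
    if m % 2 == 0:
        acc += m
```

Sum of even numbers 0 to 19
`acc` takes the values: 0 → 2 → 6 → 12 → 20 → 30 → 42 → 56 → 72 → 90

Answer: 90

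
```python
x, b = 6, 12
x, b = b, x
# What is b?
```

Trace:
`x, b = 6, 12` → x = 6; b = 12
`x, b = b, x` → x = 12; b = 6
So b = 6

Answer: 6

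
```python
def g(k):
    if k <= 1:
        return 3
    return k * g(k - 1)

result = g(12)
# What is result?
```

g(12) = 12 * 11 * 10 * 9 * 8 * 7 * 6 * 5 * 4 * 3 * 2 * 3 = 1437004800

Answer: 1437004800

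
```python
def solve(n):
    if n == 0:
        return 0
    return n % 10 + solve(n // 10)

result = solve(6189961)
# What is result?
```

Sum of digits of 6189961: 1 + 6 + 9 + 9 + 8 + 1 + 6 = 40

Answer: 40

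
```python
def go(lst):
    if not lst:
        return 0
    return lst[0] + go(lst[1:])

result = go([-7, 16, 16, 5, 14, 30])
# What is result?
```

(-7) + 16 + 16 + 5 + 14 + 30 + 0 = 74

Answer: 74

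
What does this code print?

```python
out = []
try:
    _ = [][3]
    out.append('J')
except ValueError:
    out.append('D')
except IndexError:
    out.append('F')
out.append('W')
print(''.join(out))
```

Execution trace: 'F' (except IndexError) → 'W' (after the try/except). Output: FW

Answer: FW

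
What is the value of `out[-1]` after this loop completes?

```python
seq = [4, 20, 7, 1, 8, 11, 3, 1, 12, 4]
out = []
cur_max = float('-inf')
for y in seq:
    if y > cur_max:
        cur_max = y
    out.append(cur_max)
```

Running max ends at 20
`out` takes the values: [] → [4] → [4, 20] → [4, 20, 20] → [4, 20, 20, 20] → [4, 20, 20, 20, 20] → [4, 20, 20, 20, 20, 20] → [4, 20, 20, 20, 20, 20, 20] → [4, 20, 20, 20, 20, 20, 20, 20] → [4, 20, 20, 20, 20, 20, 20, 20, 20] → [4, 20, 20, 20, 20, 20, 20, 20, 20, 20]
So `out[-1]` = 20

Answer: 20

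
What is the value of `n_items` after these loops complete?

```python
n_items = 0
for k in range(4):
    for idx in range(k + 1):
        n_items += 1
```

Triangle: 1 + 2 + ... + 4
`n_items` takes the values: 0 → 1 → 2 → 3 → 4 → 5 → 6 → 7 → 8 → 9 → 10

Answer: 10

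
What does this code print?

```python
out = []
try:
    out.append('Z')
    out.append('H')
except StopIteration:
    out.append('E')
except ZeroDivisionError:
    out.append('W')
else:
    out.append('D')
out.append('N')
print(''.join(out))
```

Execution trace: 'Z' (try body) → 'H' (try body, no exception) → 'D' (else) → 'N' (after the try/except). Output: ZHDN

Answer: ZHDN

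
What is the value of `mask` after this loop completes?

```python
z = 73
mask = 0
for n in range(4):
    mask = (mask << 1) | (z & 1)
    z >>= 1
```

Reverse lowest 4 bits of 73
`mask` takes the values: 0 → 1 → 2 → 4 → 9

Answer: 9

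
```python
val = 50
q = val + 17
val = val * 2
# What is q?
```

Trace:
`val = 50` → val = 50
`q = val + 17` → q = 67
`val = val * 2` → val = 100
So q = 67

Answer: 67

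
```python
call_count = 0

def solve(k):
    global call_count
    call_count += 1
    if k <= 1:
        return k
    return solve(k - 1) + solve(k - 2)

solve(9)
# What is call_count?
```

Calls(k) = 1 + Calls(k-1) + Calls(k-2); Calls(0)=Calls(1)=1. For k=9 this gives 109.

Answer: 109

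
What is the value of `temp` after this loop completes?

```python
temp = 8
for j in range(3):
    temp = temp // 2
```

Halve 3 times: 8 // 2^3 = 1
`temp` takes the values: 8 → 4 → 2 → 1

Answer: 1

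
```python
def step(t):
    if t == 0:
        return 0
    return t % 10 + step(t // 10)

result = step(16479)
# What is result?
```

Sum of digits of 16479: 9 + 7 + 4 + 6 + 1 = 27

Answer: 27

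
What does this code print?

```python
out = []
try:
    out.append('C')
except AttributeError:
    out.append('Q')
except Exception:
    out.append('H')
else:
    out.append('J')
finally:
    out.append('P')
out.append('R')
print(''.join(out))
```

Execution trace: 'C' (try body, no exception) → 'J' (else) → 'P' (finally) → 'R' (after the try/except). Output: CJPR

Answer: CJPR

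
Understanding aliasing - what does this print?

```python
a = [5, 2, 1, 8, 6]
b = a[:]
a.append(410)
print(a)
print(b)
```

Key concept: slice [:] creates copy.
Step by step:
`a = [5, 2, 1, 8, 6]` → a = [5, 2, 1, 8, 6]
`b = a[:]` → b = [5, 2, 1, 8, 6]
`a.append(410)` → a = [5, 2, 1, 8, 6, 410]
`print(a)` → prints [5, 2, 1, 8, 6, 410]
`print(b)` → prints [5, 2, 1, 8, 6]

Answer:
[5, 2, 1, 8, 6, 410]
[5, 2, 1, 8, 6]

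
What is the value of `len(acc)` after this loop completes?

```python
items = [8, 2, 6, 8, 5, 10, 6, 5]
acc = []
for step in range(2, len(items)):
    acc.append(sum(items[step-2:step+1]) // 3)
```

Number of 3-element averages
`acc` takes the values: [] → [5] → [5, 5] → [5, 5, 6] → [5, 5, 6, 7] → [5, 5, 6, 7, 7] → [5, 5, 6, 7, 7, 7]
So `len(acc)` = 6

Answer: 6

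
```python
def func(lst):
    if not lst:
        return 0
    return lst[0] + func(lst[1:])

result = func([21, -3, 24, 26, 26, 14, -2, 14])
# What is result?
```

21 + (-3) + 24 + 26 + 26 + 14 + (-2) + 14 + 0 = 120

Answer: 120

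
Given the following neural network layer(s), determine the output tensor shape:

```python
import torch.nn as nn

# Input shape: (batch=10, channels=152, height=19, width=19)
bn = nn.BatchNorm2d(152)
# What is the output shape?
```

Input: (10, 152, 19, 19) -> Output: (10, 152, 19, 19)

Answer: (10, 152, 19, 19)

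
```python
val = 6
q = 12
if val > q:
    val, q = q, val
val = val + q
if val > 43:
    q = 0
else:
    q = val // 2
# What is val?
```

Trace:
`val = 6` → val = 6
`q = 12` → q = 12
`if val > q: ...` → val > q is False → no variable changes
`val = val + q` → val = 18
`if val > 43: ...` → val > 43 is False, take else branch → q = 9
So val = 18

Answer: 18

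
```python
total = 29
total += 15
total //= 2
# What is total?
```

Trace:
`total = 29` → total = 29
`total += 15` → total = 44
`total //= 2` → total = 22
So total = 22

Answer: 22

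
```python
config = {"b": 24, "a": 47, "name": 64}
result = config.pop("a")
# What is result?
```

Trace:
`config = {"b": 24, "a": 47, "name": 64}` → config = {'b': 24, 'a': 47, 'name': 64}
`result = config.pop("a")` → config = {'b': 24, 'name': 64}; result = 47
So result = 47

Answer: 47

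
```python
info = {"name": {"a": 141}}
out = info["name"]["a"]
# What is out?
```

Trace:
`info = {"name": {"a": 141}}` → info = {'name': {'a': 141}}
`out = info["name"]["a"]` → out = 141
So out = 141

Answer: 141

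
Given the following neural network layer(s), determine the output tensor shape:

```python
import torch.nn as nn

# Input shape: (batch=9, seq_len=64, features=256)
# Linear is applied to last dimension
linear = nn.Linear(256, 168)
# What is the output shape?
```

Input: (9, 64, 256) -> Output: (9, 64, 168)

Answer: (9, 64, 168)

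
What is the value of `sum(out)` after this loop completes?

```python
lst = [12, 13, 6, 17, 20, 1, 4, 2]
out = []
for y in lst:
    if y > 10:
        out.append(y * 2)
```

Sum of doubled values > 10
`out` takes the values: [] → [24] → [24, 26] → [24, 26, 34] → [24, 26, 34, 40]
So `sum(out)` = 124

Answer: 124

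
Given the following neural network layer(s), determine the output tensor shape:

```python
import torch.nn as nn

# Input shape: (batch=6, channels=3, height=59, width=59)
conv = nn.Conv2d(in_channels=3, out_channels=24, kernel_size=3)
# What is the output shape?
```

Input: (6, 3, 59, 59) -> Output: (6, 24, 57, 57)

Answer: (6, 24, 57, 57)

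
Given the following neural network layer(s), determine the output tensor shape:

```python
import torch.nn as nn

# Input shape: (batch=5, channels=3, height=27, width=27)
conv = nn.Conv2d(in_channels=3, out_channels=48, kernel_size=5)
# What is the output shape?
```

Input: (5, 3, 27, 27) -> Output: (5, 48, 23, 23)

Answer: (5, 48, 23, 23)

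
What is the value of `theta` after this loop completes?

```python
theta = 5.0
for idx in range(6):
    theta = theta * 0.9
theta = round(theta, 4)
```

Exponential decay: 5.0 * 0.9^6
`theta` takes the values: 5.0 → 4.5 → 4.05 → 3.645 → 3.2805 → 2.95245 → 2.657205 → 2.6572

Answer: 2.6572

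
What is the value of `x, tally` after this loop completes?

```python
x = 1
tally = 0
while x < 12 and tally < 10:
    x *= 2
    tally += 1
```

Double until >= 12 or 10 iterations
`x, tally` takes the values: (1, 0) → (2, 0) → (2, 1) → (4, 1) → (4, 2) → (8, 2) → (8, 3) → (16, 3) → (16, 4)

Answer: 16, 4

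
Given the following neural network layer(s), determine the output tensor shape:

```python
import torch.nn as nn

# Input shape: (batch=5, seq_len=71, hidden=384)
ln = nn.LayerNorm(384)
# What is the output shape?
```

Input: (5, 71, 384) -> Output: (5, 71, 384)

Answer: (5, 71, 384)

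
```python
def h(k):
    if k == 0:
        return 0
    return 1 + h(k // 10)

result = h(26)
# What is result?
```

Count of digits of 26: 2

Answer: 2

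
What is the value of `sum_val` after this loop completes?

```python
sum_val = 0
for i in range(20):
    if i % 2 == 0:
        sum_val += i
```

Sum of even numbers 0 to 19
`sum_val` takes the values: 0 → 2 → 6 → 12 → 20 → 30 → 42 → 56 → 72 → 90

Answer: 90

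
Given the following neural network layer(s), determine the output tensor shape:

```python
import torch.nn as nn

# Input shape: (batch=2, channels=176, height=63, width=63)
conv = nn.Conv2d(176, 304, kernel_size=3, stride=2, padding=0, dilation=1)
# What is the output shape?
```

Input: (2, 176, 63, 63) -> Output: (2, 304, 31, 31)

Answer: (2, 304, 31, 31)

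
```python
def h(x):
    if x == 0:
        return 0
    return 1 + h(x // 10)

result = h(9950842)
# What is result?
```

Count of digits of 9950842: 7

Answer: 7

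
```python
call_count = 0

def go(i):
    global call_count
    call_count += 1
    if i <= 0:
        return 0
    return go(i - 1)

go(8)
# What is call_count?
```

Linear recursion stepping by 1: 9 calls from i=8 down to ≤0.

Answer: 9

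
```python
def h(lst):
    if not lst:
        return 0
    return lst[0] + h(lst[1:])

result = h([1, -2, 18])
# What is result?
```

1 + (-2) + 18 + 0 = 17

Answer: 17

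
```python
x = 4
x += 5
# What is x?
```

Trace:
`x = 4` → x = 4
`x += 5` → x = 9
So x = 9

Answer: 9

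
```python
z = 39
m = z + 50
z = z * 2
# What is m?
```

Trace:
`z = 39` → z = 39
`m = z + 50` → m = 89
`z = z * 2` → z = 78
So m = 89

Answer: 89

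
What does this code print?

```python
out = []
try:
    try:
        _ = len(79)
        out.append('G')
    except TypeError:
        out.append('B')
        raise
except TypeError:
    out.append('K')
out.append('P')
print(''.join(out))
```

Execution trace: 'B' (except TypeError) → 'K' (outer except TypeError) → 'P' (after the try/except). Output: BKP

Answer: BKP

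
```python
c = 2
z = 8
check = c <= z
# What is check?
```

Trace:
`c = 2` → c = 2
`z = 8` → z = 8
`check = c <= z` → check = True
So check = True

Answer: True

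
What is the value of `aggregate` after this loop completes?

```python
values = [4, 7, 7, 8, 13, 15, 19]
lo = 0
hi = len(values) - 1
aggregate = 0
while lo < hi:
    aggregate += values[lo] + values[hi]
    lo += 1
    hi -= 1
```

Sum of pairs from ends
`aggregate` takes the values: 0 → 23 → 45 → 65

Answer: 65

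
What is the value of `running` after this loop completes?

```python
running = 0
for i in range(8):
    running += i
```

Sum of 0 to 7 = 28
`running` takes the values: 0 → 1 → 3 → 6 → 10 → 15 → 21 → 28

Answer: 28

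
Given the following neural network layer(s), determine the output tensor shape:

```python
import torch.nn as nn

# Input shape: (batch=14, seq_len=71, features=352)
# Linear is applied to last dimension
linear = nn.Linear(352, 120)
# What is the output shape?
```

Input: (14, 71, 352) -> Output: (14, 71, 120)

Answer: (14, 71, 120)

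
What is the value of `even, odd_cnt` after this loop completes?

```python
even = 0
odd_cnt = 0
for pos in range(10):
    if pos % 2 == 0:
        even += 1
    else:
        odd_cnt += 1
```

Count evens and odds in range(10)
`even, odd_cnt` takes the values: (0, 0) → (1, 0) → (1, 1) → (2, 1) → (2, 2) → (3, 2) → (3, 3) → (4, 3) → (4, 4) → (5, 4) → (5, 5)

Answer: 5, 5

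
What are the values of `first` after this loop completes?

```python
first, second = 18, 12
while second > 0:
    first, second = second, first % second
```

GCD of 18 and 12
`first` takes the values: 18 → 12 → 6

Answer: 6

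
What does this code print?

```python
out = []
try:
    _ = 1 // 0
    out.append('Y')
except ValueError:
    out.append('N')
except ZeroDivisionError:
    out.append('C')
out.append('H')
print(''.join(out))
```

Execution trace: 'C' (except ZeroDivisionError) → 'H' (after the try/except). Output: CH

Answer: CH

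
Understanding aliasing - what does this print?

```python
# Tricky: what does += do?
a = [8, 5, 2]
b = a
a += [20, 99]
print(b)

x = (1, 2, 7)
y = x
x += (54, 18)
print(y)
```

Key concept: += behavior differs for mutable vs immutable.
Step by step:
`a = [8, 5, 2]` → a = [8, 5, 2]
`b = a` → b = [8, 5, 2] (same object as a)
`a += [20, 99]` → a = [8, 5, 2, 20, 99] (same object as b); b = [8, 5, 2, 20, 99] (same object as a)
`print(b)` → prints [8, 5, 2, 20, 99]
`x = (1, 2, 7)` → x = (1, 2, 7)
`y = x` → y = (1, 2, 7)
`x += (54, 18)` → x = (1, 2, 7, 54, 18)
`print(y)` → prints (1, 2, 7)

Answer:
[8, 5, 2, 20, 99]
(1, 2, 7)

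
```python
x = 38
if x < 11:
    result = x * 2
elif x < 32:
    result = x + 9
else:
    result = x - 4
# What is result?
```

Trace:
`x = 38` → x = 38
`if x < 11: ...` → x < 11 is False, x < 32 is False, take else branch → result = 34
So result = 34

Answer: 34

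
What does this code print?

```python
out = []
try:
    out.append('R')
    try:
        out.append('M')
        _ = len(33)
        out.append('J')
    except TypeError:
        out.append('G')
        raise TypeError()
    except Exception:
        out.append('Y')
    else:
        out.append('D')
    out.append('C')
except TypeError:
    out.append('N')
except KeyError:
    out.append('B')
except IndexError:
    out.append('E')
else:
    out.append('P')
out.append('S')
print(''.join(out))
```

Execution trace: 'R' (try body) → 'M' (inner try body) → 'G' (inner except TypeError) → 'N' (except TypeError) → 'S' (after the try/except). Output: RMGNS

Answer: RMGNS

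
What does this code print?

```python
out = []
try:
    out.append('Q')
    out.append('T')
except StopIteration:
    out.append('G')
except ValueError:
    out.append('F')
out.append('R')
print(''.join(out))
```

Execution trace: 'Q' (try body) → 'T' (try body, no exception) → 'R' (after the try/except). Output: QTR

Answer: QTR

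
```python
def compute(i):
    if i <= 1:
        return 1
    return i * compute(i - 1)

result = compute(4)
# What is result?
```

compute(4) = 4 * 3 * 2 * 1 = 24

Answer: 24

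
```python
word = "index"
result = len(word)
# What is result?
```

Trace:
`word = "index"` → word = 'index'
`result = len(word)` → result = 5
So result = 5

Answer: 5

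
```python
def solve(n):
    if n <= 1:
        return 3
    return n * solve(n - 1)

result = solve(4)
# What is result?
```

solve(4) = 4 * 3 * 2 * 3 = 72

Answer: 72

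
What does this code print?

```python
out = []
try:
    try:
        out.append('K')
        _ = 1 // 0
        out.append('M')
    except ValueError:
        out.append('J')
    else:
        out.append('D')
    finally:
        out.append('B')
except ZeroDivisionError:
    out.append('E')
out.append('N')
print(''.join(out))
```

Execution trace: 'K' (try body) → 'B' (finally) → 'E' (outer except ZeroDivisionError) → 'N' (after the try/except). Output: KBEN

Answer: KBEN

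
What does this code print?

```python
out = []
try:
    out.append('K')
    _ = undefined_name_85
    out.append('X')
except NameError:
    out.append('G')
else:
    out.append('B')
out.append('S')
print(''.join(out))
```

Execution trace: 'K' (try body) → 'G' (except NameError) → 'S' (after the try/except). Output: KGS

Answer: KGS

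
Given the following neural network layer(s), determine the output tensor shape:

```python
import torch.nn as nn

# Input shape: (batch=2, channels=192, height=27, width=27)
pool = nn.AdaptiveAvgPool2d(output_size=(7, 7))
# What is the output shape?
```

Input: (2, 192, 27, 27) -> Output: (2, 192, 7, 7)

Answer: (2, 192, 7, 7)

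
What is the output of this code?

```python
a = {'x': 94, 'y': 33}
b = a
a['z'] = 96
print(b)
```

Key concept: dict aliasing.
Step by step:
`a = {'x': 94, 'y': 33}` → a = {'x': 94, 'y': 33}
`b = a` → b = {'x': 94, 'y': 33} (same object as a)
`a['z'] = 96` → a = {'x': 94, 'y': 33, 'z': 96} (same object as b); b = {'x': 94, 'y': 33, 'z': 96} (same object as a)
`print(b)` → prints {'x': 94, 'y': 33, 'z': 96}

Answer: {'x': 94, 'y': 33, 'z': 96}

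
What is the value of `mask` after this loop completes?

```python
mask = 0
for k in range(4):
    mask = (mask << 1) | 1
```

Build 4 consecutive 1-bits: 0b1111
`mask` takes the values: 0 → 1 → 3 → 7 → 15

Answer: 15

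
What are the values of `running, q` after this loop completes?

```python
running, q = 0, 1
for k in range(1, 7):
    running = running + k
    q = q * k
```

Sum and factorial of 1 to 6
`running, q` takes the values: (0, 1) → (1, 1) → (3, 1) → (3, 2) → (6, 2) → (6, 6) → (10, 6) → (10, 24) → (15, 24) → (15, 120) → (21, 120) → (21, 720)

Answer: 21, 720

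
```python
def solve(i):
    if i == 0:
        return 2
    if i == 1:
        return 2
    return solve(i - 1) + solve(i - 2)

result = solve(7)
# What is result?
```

Build up from base cases: solve(0)=2, solve(1)=2, solve(2)=4, solve(3)=6, solve(4)=10, solve(5)=16, solve(6)=26, ..., solve(7)=42

Answer: 42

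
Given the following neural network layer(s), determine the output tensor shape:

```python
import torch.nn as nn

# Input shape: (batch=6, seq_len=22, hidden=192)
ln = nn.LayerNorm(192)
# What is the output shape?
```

Input: (6, 22, 192) -> Output: (6, 22, 192)

Answer: (6, 22, 192)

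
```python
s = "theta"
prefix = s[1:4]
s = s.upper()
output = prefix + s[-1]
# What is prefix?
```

Trace:
`s = "theta"` → s = 'theta'
`prefix = s[1:4]` → prefix = 'het'
`s = s.upper()` → s = 'THETA'
`output = prefix + s[-1]` → output = 'hetA'
So prefix = 'het'

Answer: 'het'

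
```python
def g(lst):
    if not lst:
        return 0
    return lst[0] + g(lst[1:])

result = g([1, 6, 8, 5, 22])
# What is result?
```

1 + 6 + 8 + 5 + 22 + 0 = 42

Answer: 42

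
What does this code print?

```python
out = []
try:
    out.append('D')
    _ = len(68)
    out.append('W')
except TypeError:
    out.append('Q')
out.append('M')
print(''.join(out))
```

Execution trace: 'D' (try body) → 'Q' (except TypeError) → 'M' (after the try/except). Output: DQM

Answer: DQM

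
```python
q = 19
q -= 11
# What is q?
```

Trace:
`q = 19` → q = 19
`q -= 11` → q = 8
So q = 8

Answer: 8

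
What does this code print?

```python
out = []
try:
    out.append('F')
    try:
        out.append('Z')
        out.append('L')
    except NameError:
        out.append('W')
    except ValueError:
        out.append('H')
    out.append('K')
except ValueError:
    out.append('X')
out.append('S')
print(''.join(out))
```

Execution trace: 'F' (try body) → 'Z' (inner try body) → 'L' (inner try body, no exception) → 'K' (try body, no exception) → 'S' (after the try/except). Output: FZLKS

Answer: FZLKS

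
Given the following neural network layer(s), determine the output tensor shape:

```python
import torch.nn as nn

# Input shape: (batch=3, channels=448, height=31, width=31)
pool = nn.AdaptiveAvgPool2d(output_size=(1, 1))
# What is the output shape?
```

Input: (3, 448, 31, 31) -> Output: (3, 448, 1, 1)

Answer: (3, 448, 1, 1)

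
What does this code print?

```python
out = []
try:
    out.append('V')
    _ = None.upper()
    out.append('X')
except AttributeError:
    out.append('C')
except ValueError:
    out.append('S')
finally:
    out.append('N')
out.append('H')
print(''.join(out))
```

Execution trace: 'V' (try body) → 'C' (except AttributeError) → 'N' (finally) → 'H' (after the try/except). Output: VCNH

Answer: VCNH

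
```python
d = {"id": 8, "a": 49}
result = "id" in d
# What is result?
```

Trace:
`d = {"id": 8, "a": 49}` → d = {'id': 8, 'a': 49}
`result = "id" in d` → result = True
So result = True

Answer: True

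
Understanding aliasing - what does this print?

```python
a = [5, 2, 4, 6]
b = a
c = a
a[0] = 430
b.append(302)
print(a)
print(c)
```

Key concept: multiple aliases.
Step by step:
`a = [5, 2, 4, 6]` → a = [5, 2, 4, 6]
`b = a` → b = [5, 2, 4, 6] (same object as a)
`c = a` → c = [5, 2, 4, 6] (same object as a, b)
`a[0] = 430` → a = [430, 2, 4, 6] (same object as b, c); b = [430, 2, 4, 6] (same object as a, c); c = [430, 2, 4, 6] (same object as a, b)
`b.append(302)` → a = [430, 2, 4, 6, 302] (same object as b, c); b = [430, 2, 4, 6, 302] (same object as a, c); c = [430, 2, 4, 6, 302] (same object as a, b)
`print(a)` → prints [430, 2, 4, 6, 302]
`print(c)` → prints [430, 2, 4, 6, 302]

Answer:
[430, 2, 4, 6, 302]
[430, 2, 4, 6, 302]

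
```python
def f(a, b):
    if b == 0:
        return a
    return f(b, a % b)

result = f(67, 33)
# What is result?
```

f(67, 33) -> f(33, 1) -> f(1, 0) -> 1

Answer: 1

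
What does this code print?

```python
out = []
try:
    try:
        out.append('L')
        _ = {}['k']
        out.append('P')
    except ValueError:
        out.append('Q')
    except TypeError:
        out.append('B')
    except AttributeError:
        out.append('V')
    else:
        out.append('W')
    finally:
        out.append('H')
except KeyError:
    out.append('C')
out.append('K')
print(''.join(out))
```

Execution trace: 'L' (try body) → 'H' (finally) → 'C' (outer except KeyError) → 'K' (after the try/except). Output: LHCK

Answer: LHCK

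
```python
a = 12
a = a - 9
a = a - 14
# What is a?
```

Trace:
`a = 12` → a = 12
`a = a - 9` → a = 3
`a = a - 14` → a = -11
So a = -11

Answer: -11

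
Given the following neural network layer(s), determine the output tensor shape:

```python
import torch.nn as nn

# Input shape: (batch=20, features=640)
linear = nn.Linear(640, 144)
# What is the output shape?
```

Input: (20, 640) -> Output: (20, 144)

Answer: (20, 144)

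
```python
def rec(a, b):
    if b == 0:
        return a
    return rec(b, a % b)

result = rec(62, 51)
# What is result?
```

rec(62, 51) -> rec(51, 11) -> rec(11, 7) -> rec(7, 4) -> rec(4, 3) -> rec(3, 1) -> rec(1, 0) -> 1

Answer: 1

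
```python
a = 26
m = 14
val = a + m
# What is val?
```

Trace:
`a = 26` → a = 26
`m = 14` → m = 14
`val = a + m` → val = 40
So val = 40

Answer: 40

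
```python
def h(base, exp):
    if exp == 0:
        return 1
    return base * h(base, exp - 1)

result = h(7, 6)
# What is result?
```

h(7, 6) = 7 * 7 * 7 * 7 * 7 * 7 = 117649

Answer: 117649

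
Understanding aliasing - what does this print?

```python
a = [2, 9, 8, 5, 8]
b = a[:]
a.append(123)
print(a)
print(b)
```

Key concept: slice [:] creates copy.
Step by step:
`a = [2, 9, 8, 5, 8]` → a = [2, 9, 8, 5, 8]
`b = a[:]` → b = [2, 9, 8, 5, 8]
`a.append(123)` → a = [2, 9, 8, 5, 8, 123]
`print(a)` → prints [2, 9, 8, 5, 8, 123]
`print(b)` → prints [2, 9, 8, 5, 8]

Answer:
[2, 9, 8, 5, 8, 123]
[2, 9, 8, 5, 8]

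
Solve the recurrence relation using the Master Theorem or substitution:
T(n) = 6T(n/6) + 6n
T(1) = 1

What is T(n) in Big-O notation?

By Master Theorem: a=6, b=6, f(n)=6n. Since log_6(6) = 1 and f(n) = Θ(n^1), Case 2 applies. T(n) = O(n log n).

Answer: O(n log n)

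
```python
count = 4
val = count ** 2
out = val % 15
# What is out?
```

Trace:
`count = 4` → count = 4
`val = count ** 2` → val = 16
`out = val % 15` → out = 1
So out = 1

Answer: 1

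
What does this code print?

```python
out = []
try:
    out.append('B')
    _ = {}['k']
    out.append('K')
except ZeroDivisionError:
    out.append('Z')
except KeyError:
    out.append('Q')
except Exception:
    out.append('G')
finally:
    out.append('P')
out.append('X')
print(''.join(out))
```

Execution trace: 'B' (try body) → 'Q' (except KeyError) → 'P' (finally) → 'X' (after the try/except). Output: BQPX

Answer: BQPX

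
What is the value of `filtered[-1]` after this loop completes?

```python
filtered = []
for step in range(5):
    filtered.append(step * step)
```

Last element of squares 0 to 4
`filtered` takes the values: [] → [0] → [0, 1] → [0, 1, 4] → [0, 1, 4, 9] → [0, 1, 4, 9, 16]
So `filtered[-1]` = 16

Answer: 16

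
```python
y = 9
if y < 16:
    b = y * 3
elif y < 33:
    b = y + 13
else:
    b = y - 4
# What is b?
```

Trace:
`y = 9` → y = 9
`if y < 16: ...` → y < 16 is True → b = 27
So b = 27

Answer: 27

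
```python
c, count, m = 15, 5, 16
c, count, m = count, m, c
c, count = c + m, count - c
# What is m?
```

Trace:
`c, count, m = 15, 5, 16` → c = 15; count = 5; m = 16
`c, count, m = count, m, c` → c = 5; count = 16; m = 15
`c, count = c + m, count - c` → c = 20; count = 11
So m = 15

Answer: 15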